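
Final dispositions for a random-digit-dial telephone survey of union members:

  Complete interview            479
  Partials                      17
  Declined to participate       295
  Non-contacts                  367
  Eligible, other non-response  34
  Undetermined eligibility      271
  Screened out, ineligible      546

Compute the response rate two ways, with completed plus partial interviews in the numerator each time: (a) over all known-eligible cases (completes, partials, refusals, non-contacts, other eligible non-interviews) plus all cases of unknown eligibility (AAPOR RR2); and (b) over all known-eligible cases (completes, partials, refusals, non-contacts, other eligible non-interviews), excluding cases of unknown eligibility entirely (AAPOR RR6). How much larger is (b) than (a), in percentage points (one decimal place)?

Numerator: 479 + 17 = 496
Base: 479 + 17 + 295 + 367 + 34 + 271 = 1463
RR2 = 496 / 1463 = 0.3390
Base: 479 + 17 + 295 + 367 + 34 = 1192
RR6 = 496 / 1192 = 0.4161
Difference = 41.61 − 33.90 = 7.71 percentage points

7.7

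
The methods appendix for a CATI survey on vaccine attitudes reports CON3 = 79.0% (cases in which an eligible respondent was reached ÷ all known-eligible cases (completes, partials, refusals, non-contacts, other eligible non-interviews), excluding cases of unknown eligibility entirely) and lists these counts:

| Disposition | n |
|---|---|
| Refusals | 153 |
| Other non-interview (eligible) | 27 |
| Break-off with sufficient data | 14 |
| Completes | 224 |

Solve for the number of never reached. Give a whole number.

Numerator: 224 + 14 + 153 + 27 = 418
CON3 = 418 / D = 0.790
D = 418 / 0.790 = 529.1
Other denominator terms total 418
never reached = 529.1 − 418 ≈ 111

111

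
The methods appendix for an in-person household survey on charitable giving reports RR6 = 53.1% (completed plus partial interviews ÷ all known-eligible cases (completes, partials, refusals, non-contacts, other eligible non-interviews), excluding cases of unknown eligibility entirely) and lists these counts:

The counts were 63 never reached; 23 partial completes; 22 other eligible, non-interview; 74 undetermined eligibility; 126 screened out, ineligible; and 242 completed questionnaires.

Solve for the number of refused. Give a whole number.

149

Numerator: 242 + 23 = 265
RR6 = 265 / D = 0.531
D = 265 / 0.531 = 499.1
Rest of base = 350
refused = 499.1 − 350 ≈ 149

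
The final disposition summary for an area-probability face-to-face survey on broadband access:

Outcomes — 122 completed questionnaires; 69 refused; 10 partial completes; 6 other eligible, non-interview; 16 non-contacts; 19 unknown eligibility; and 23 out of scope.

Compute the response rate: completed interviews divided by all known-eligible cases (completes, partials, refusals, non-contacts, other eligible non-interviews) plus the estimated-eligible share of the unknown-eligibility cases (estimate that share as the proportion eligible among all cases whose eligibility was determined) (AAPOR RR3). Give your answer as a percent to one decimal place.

Top: 122
Eligible (known): 122 + 10 + 69 + 16 + 6 = 223
e = 223 / (223 + 23) = 223 / 246 = 0.9065
e × U: 0.9065 × 19 = 17.22
Denominator: 223 + 17.22 = 240.22
RR3 = 122 / 240.22 = 0.5079

50.8%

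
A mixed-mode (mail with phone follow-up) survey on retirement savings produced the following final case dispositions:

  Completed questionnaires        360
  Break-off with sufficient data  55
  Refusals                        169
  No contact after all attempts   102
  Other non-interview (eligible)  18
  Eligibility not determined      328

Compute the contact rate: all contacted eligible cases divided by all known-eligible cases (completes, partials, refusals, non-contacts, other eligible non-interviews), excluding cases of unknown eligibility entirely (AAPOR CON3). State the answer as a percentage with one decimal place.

Top → 360 + 55 + 169 + 18 = 602
Base → 360 + 55 + 169 + 102 + 18 = 704
CON3 = 602 / 704 = 0.8551

85.5%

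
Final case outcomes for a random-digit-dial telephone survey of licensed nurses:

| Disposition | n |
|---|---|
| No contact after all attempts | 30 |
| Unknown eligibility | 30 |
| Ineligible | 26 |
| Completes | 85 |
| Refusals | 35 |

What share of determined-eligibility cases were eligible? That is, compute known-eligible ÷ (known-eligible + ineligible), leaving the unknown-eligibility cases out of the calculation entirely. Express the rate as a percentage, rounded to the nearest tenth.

Known eligible → 85 + 35 + 30 = 150
e = 150 / (150 + 26) = 150 / 176 = 0.8523

85.2%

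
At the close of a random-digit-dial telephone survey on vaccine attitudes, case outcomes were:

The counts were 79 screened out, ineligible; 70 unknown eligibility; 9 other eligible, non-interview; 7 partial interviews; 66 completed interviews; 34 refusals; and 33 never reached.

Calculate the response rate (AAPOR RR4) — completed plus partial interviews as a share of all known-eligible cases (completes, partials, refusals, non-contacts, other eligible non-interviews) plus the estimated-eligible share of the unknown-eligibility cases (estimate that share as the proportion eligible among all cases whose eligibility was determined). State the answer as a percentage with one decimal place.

Numerator = 66 + 7 = 73
Eligible (known) = 66 + 7 + 34 + 33 + 9 = 149
e = 149 / (149 + 79) = 149 / 228 = 0.6535
Estimated eligible among unknowns = 0.6535 × 70 = 45.74
Denom = 149 + 45.74 = 194.74
RR4 = 73 / 194.74 = 0.3749

37.5%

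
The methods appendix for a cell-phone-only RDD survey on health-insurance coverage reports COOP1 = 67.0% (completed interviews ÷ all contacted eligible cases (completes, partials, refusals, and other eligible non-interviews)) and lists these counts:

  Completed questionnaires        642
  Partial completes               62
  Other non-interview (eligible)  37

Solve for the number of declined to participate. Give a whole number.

217

COOP1 = 642 / D = 0.670
D = 642 / 0.670 = 958.2
Other denominator terms total 741
declined to participate = 958.2 − 741 ≈ 217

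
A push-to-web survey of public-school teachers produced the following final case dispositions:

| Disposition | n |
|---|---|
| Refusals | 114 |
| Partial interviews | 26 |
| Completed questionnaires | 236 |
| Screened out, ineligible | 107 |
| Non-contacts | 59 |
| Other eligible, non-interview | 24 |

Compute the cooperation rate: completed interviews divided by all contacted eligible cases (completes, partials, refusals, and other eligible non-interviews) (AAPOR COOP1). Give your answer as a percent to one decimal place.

59.0%

Top → 236
Base → 236 + 26 + 114 + 24 = 400
COOP1 = 236 / 400 = 0.5900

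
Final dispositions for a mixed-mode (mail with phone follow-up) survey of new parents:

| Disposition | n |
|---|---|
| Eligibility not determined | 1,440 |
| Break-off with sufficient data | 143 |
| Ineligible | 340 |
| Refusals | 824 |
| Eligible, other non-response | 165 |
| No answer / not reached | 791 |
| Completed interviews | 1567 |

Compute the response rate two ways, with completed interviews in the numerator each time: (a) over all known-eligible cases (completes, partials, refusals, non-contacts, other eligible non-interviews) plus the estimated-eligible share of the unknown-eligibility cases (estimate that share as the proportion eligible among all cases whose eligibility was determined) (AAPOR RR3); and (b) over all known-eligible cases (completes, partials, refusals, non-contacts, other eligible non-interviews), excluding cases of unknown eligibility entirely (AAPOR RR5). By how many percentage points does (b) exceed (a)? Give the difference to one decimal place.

12.3

Top: 1567
Determined eligible: 1567 + 143 + 824 + 791 + 165 = 3490
e = 3490 / (3490 + 340) = 3490 / 3830 = 0.9112
Estimated eligible among unknowns: 0.9112 × 1440 = 1312.13
Denom: 3490 + 1312.13 = 4802.13
RR3 = 1567 / 4802.13 = 0.3263
Denom: 1567 + 143 + 824 + 791 + 165 = 3490
RR5 = 1567 / 3490 = 0.4490
Difference = 44.90 − 32.63 = 12.27 percentage points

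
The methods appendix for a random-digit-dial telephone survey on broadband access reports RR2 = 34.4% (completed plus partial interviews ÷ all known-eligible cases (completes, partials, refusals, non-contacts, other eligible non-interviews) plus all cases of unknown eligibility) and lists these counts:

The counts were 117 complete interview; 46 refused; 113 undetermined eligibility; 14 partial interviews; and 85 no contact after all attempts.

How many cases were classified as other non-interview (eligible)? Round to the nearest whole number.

6

Num → 117 + 14 = 131
RR2 = 131 / D = 0.344
D = 131 / 0.344 = 380.8
Remaining denominator categories sum to 375
other non-interview (eligible) = 380.8 − 375 ≈ 6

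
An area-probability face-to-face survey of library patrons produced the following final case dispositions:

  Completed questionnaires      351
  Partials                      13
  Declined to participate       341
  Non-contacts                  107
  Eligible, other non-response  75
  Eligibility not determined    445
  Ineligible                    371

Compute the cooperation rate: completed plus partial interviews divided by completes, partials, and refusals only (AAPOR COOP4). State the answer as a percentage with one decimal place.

Top: 351 + 13 = 364
Denom: 351 + 13 + 341 = 705
COOP4 = 364 / 705 = 0.5163

51.6%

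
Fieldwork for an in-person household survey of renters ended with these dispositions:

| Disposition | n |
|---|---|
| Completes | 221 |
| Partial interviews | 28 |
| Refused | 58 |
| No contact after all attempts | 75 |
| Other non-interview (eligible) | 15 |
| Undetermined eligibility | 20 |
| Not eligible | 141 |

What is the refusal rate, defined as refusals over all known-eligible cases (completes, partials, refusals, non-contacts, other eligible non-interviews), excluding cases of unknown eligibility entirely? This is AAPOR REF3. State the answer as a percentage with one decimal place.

Num → 58
Denominator → 221 + 28 + 58 + 75 + 15 = 397
REF3 = 58 / 397 = 0.1461

14.6%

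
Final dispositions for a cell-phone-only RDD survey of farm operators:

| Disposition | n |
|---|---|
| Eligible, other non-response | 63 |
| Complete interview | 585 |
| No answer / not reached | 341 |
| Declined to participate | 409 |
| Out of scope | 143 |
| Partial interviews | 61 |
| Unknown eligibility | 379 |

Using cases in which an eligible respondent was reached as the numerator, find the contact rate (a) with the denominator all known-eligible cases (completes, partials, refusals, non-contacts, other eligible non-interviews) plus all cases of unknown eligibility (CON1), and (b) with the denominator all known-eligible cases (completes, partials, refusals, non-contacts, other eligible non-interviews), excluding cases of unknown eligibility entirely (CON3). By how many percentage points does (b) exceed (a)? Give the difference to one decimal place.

Num = 585 + 61 + 409 + 63 = 1118
Denominator = 585 + 61 + 409 + 341 + 63 + 379 = 1838
CON1 = 1118 / 1838 = 0.6083
Denominator = 585 + 61 + 409 + 341 + 63 = 1459
CON3 = 1118 / 1459 = 0.7663
Difference = 76.63 − 60.83 = 15.80 percentage points

15.8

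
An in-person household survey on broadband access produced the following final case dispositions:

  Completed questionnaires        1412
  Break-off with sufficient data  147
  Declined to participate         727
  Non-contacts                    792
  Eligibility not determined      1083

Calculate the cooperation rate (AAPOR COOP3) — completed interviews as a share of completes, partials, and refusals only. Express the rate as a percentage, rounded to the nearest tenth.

61.8%

Top: 1412
Denom: 1412 + 147 + 727 = 2286
COOP3 = 1412 / 2286 = 0.6177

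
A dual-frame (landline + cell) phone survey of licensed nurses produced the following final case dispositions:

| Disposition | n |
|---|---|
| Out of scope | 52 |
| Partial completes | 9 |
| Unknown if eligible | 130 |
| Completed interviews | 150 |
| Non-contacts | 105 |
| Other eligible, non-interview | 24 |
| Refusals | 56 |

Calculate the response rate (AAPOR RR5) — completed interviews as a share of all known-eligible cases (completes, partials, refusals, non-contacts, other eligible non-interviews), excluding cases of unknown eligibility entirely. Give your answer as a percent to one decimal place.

43.6%

Num = 150
Denom = 150 + 9 + 56 + 105 + 24 = 344
RR5 = 150 / 344 = 0.4360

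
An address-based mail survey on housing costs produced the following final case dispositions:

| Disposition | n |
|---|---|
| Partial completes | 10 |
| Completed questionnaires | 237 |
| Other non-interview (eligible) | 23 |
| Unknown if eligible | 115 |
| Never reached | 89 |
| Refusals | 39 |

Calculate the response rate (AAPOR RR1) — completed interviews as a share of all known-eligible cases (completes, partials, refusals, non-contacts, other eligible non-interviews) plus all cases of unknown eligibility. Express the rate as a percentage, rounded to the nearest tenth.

Numerator = 237
Denominator = 237 + 10 + 39 + 89 + 23 + 115 = 513
RR1 = 237 / 513 = 0.4620

46.2%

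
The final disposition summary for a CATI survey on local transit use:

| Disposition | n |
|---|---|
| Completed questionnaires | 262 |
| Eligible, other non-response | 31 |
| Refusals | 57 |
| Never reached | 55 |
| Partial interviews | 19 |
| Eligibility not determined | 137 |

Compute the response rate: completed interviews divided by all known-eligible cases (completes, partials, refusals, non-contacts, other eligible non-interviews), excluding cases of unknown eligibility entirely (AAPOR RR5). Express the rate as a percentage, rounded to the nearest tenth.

Num → 262
Denom → 262 + 19 + 57 + 55 + 31 = 424
RR5 = 262 / 424 = 0.6179

61.8%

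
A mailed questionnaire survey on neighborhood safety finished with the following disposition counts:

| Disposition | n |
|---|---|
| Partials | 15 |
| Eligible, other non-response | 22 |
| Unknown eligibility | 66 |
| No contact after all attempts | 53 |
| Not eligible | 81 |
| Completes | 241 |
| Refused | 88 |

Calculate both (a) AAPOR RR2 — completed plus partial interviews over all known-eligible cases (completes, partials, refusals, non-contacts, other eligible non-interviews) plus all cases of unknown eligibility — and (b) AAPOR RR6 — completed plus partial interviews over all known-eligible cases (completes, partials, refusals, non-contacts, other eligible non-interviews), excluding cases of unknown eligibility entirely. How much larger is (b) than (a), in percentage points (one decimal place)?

Top → 241 + 15 = 256
Base → 241 + 15 + 88 + 53 + 22 + 66 = 485
RR2 = 256 / 485 = 0.5278
Base → 241 + 15 + 88 + 53 + 22 = 419
RR6 = 256 / 419 = 0.6110
Difference = 61.10 − 52.78 = 8.32 percentage points

8.3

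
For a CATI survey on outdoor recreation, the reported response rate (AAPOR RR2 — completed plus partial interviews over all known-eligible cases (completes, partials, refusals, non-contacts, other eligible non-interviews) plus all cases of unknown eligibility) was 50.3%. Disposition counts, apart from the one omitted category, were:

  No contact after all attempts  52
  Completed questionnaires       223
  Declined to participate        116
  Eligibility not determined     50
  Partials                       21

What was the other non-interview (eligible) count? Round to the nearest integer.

23

Top = 223 + 21 = 244
RR2 = 244 / D = 0.503
D = 244 / 0.503 = 485.1
Remaining denominator categories sum to 462
other non-interview (eligible) = 485.1 − 462 ≈ 23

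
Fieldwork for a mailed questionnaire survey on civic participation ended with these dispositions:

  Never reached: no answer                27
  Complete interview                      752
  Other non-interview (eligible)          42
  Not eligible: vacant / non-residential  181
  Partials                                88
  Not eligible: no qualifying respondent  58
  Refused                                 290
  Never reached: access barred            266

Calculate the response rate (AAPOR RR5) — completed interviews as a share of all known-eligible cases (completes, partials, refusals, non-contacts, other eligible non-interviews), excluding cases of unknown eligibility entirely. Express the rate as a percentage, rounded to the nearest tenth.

51.3%

No contact after all attempts = 27 + 266 = 293
Not eligible = 58 + 181 = 239
Numerator → 752
Denom → 752 + 88 + 290 + 293 + 42 = 1465
RR5 = 752 / 1465 = 0.5133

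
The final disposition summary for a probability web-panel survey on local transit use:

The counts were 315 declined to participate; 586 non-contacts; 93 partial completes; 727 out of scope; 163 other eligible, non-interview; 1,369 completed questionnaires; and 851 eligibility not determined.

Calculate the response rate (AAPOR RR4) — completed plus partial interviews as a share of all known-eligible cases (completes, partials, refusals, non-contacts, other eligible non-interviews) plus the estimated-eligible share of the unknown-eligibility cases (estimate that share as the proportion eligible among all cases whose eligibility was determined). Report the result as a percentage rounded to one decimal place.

45.9%

Num: 1369 + 93 = 1462
Known eligible: 1369 + 93 + 315 + 586 + 163 = 2526
e = 2526 / (2526 + 727) = 2526 / 3253 = 0.7765
Eligible share of unknowns: 0.7765 × 851 = 660.80
Denom: 2526 + 660.80 = 3186.80
RR4 = 1462 / 3186.80 = 0.4588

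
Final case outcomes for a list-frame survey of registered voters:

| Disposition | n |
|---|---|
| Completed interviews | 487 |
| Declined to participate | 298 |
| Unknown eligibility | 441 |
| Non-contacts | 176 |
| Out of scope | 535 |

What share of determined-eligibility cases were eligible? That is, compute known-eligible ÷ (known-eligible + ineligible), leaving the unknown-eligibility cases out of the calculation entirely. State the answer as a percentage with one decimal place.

64.2%

Determined eligible → 487 + 298 + 176 = 961
e = 961 / (961 + 535) = 961 / 1496 = 0.6424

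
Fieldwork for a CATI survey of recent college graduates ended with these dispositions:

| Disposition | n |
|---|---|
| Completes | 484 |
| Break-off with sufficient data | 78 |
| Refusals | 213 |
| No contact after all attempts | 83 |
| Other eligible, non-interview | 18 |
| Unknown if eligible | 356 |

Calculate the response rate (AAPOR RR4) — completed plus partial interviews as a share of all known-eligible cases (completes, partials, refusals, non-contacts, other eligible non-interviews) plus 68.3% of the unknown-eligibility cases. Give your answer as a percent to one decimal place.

50.2%

Num: 484 + 78 = 562
Determined eligible: 484 + 78 + 213 + 83 + 18 = 876
Estimated eligible among unknowns: 0.6830 × 356 = 243.15
Base: 876 + 243.15 = 1119.15
RR4 = 562 / 1119.15 = 0.5022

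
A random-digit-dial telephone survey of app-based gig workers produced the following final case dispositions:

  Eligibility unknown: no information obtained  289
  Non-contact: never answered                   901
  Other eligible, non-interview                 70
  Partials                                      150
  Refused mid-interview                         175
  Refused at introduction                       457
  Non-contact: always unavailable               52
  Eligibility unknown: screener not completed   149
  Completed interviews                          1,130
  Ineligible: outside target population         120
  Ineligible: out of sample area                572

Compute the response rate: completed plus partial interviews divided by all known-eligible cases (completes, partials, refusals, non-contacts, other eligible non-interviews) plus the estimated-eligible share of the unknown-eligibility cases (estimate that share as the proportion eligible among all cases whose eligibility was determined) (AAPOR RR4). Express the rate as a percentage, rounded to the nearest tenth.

Refusal or break-off = 457 + 175 = 632
Never reached = 901 + 52 = 953
Eligibility not determined = 149 + 289 = 438
Not eligible = 120 + 572 = 692
Top → 1130 + 150 = 1280
Known eligible → 1130 + 150 + 632 + 953 + 70 = 2935
e = 2935 / (2935 + 692) = 2935 / 3627 = 0.8092
Eligible share of unknowns → 0.8092 × 438 = 354.43
Base → 2935 + 354.43 = 3289.43
RR4 = 1280 / 3289.43 = 0.3891

38.9%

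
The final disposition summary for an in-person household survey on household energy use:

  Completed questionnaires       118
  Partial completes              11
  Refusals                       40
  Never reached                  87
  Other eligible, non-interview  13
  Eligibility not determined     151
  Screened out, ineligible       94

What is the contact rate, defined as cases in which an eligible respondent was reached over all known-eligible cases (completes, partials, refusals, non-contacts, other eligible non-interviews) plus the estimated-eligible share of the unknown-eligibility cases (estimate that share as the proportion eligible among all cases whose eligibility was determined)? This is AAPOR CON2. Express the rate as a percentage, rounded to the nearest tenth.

Top → 118 + 11 + 40 + 13 = 182
Determined eligible → 118 + 11 + 40 + 87 + 13 = 269
e = 269 / (269 + 94) = 269 / 363 = 0.7410
e × U → 0.7410 × 151 = 111.89
Denom → 269 + 111.89 = 380.89
CON2 = 182 / 380.89 = 0.4778

47.8%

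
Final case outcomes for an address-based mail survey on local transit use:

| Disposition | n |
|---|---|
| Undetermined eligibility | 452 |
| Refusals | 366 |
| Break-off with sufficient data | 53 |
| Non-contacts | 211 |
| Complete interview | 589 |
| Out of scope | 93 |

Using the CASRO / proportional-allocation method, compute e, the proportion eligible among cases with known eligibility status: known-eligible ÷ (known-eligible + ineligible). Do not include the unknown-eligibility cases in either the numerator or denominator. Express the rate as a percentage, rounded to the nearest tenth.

Determined eligible: 589 + 53 + 366 + 211 = 1219
e = 1219 / (1219 + 93) = 1219 / 1312 = 0.9291

92.9%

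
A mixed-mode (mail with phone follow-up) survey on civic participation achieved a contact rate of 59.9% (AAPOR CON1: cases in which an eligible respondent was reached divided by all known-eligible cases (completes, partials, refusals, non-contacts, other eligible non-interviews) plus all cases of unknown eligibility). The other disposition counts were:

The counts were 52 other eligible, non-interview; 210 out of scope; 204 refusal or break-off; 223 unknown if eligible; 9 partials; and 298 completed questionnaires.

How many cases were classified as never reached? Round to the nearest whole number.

154

Numerator = 298 + 9 + 204 + 52 = 563
CON1 = 563 / D = 0.599
D = 563 / 0.599 = 939.9
Other denominator terms total 786
never reached = 939.9 − 786 ≈ 154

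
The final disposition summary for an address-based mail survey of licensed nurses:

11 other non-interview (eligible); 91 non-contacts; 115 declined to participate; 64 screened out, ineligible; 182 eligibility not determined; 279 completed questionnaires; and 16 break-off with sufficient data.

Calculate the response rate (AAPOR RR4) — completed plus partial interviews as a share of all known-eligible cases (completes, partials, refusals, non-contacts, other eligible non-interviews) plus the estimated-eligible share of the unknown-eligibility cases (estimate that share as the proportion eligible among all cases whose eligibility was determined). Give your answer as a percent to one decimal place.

43.8%

Top: 279 + 16 = 295
Known eligible: 279 + 16 + 115 + 91 + 11 = 512
e = 512 / (512 + 64) = 512 / 576 = 0.8889
Estimated eligible among unknowns: 0.8889 × 182 = 161.78
Denom: 512 + 161.78 = 673.78
RR4 = 295 / 673.78 = 0.4378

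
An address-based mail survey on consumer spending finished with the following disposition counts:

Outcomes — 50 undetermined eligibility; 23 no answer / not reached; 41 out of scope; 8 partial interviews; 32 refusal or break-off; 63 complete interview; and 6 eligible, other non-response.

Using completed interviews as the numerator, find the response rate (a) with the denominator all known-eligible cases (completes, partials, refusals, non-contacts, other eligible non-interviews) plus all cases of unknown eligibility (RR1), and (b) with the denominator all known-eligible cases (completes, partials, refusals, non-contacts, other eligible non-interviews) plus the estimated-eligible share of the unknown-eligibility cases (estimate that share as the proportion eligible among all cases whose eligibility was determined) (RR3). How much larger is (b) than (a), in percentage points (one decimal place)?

Numerator: 63
Denom: 63 + 8 + 32 + 23 + 6 + 50 = 182
RR1 = 63 / 182 = 0.3462
Determined eligible: 63 + 8 + 32 + 23 + 6 = 132
e = 132 / (132 + 41) = 132 / 173 = 0.7630
Estimated eligible among unknowns: 0.7630 × 50 = 38.15
Denom: 132 + 38.15 = 170.15
RR3 = 63 / 170.15 = 0.3703
Difference = 37.03 − 34.62 = 2.41 percentage points

2.4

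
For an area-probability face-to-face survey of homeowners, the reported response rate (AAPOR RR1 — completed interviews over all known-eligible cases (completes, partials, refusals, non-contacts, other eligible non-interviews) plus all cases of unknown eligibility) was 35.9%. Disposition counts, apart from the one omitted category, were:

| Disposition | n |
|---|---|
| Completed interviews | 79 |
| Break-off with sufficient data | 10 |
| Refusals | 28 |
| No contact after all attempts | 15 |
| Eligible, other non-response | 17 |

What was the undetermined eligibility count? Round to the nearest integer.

RR1 = 79 / D = 0.359
D = 79 / 0.359 = 220.1
Remaining denominator categories sum to 149
undetermined eligibility = 220.1 − 149 ≈ 71

71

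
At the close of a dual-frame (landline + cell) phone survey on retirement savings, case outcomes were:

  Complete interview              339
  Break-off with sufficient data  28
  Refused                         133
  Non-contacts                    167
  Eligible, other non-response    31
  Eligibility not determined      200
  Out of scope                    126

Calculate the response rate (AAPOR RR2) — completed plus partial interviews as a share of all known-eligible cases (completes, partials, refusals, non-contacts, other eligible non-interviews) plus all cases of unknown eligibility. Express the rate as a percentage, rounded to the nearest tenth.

40.9%

Num → 339 + 28 = 367
Denominator → 339 + 28 + 133 + 167 + 31 + 200 = 898
RR2 = 367 / 898 = 0.4087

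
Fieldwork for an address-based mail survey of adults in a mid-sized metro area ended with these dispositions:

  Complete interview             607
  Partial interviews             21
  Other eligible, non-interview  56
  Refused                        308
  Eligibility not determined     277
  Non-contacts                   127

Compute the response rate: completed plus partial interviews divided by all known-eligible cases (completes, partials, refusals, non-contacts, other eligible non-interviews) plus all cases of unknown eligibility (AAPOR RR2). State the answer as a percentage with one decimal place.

45.0%

Top → 607 + 21 = 628
Denominator → 607 + 21 + 308 + 127 + 56 + 277 = 1396
RR2 = 628 / 1396 = 0.4499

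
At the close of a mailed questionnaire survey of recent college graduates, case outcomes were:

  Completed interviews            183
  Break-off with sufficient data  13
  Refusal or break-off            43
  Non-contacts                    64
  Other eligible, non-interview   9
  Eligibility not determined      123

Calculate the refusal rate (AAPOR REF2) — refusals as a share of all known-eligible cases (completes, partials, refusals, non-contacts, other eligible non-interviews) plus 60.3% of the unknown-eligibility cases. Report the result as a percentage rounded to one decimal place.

11.1%

Numerator = 43
Known eligible = 183 + 13 + 43 + 64 + 9 = 312
Estimated eligible among unknowns = 0.6030 × 123 = 74.17
Denominator = 312 + 74.17 = 386.17
REF2 = 43 / 386.17 = 0.1113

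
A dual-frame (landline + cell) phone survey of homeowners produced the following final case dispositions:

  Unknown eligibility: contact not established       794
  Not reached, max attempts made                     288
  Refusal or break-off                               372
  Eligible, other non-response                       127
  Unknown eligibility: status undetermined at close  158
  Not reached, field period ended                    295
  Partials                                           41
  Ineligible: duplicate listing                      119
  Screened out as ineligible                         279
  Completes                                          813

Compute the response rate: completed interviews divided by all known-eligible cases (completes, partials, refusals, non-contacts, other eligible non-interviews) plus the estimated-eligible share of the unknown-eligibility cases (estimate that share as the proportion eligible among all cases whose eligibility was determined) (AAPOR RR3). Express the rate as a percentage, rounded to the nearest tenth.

No answer / not reached = 295 + 288 = 583
Eligibility not determined = 794 + 158 = 952
Screened out, ineligible = 279 + 119 = 398
Numerator → 813
Determined eligible → 813 + 41 + 372 + 583 + 127 = 1936
e = 1936 / (1936 + 398) = 1936 / 2334 = 0.8295
e × U → 0.8295 × 952 = 789.68
Denominator → 1936 + 789.68 = 2725.68
RR3 = 813 / 2725.68 = 0.2983

29.8%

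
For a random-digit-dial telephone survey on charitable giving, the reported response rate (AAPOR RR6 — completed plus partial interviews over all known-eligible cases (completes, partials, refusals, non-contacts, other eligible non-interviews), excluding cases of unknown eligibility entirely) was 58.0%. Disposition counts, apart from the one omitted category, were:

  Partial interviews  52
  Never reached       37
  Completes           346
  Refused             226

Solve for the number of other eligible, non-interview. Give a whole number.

25

Num: 346 + 52 = 398
RR6 = 398 / D = 0.580
D = 398 / 0.580 = 686.2
Remaining denominator categories sum to 661
other eligible, non-interview = 686.2 − 661 ≈ 25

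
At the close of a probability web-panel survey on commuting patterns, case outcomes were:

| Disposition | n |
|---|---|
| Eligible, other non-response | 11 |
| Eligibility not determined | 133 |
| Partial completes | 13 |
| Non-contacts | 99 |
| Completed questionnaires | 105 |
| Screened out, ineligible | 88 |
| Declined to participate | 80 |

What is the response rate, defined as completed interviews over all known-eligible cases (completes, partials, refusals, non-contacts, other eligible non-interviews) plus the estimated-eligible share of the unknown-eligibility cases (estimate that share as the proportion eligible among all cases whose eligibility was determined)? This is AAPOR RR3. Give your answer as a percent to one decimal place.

Top: 105
Known eligible: 105 + 13 + 80 + 99 + 11 = 308
e = 308 / (308 + 88) = 308 / 396 = 0.7778
e × U: 0.7778 × 133 = 103.45
Denom: 308 + 103.45 = 411.45
RR3 = 105 / 411.45 = 0.2552

25.5%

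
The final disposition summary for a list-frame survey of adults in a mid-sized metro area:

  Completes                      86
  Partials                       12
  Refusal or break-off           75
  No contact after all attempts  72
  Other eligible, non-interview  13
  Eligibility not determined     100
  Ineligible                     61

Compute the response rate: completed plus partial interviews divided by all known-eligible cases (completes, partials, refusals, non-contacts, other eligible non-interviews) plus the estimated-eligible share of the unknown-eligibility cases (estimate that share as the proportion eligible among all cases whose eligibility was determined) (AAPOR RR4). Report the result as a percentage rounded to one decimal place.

28.9%

Num → 86 + 12 = 98
Eligible (known) → 86 + 12 + 75 + 72 + 13 = 258
e = 258 / (258 + 61) = 258 / 319 = 0.8088
Eligible share of unknowns → 0.8088 × 100 = 80.88
Base → 258 + 80.88 = 338.88
RR4 = 98 / 338.88 = 0.2892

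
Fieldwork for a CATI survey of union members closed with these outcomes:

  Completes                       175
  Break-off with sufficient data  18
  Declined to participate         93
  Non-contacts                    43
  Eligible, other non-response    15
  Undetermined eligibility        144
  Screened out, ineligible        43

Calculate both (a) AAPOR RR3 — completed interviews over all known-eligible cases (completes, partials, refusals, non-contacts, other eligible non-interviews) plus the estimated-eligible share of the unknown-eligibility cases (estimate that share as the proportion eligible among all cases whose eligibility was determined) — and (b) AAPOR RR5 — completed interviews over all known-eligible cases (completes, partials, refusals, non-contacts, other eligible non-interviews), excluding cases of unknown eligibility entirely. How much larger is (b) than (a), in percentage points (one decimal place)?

13.8

Num → 175
Known eligible → 175 + 18 + 93 + 43 + 15 = 344
e = 344 / (344 + 43) = 344 / 387 = 0.8889
Estimated eligible among unknowns → 0.8889 × 144 = 128.00
Denom → 344 + 128.00 = 472.00
RR3 = 175 / 472.00 = 0.3708
Denom → 175 + 18 + 93 + 43 + 15 = 344
RR5 = 175 / 344 = 0.5087
Difference = 50.87 − 37.08 = 13.79 percentage points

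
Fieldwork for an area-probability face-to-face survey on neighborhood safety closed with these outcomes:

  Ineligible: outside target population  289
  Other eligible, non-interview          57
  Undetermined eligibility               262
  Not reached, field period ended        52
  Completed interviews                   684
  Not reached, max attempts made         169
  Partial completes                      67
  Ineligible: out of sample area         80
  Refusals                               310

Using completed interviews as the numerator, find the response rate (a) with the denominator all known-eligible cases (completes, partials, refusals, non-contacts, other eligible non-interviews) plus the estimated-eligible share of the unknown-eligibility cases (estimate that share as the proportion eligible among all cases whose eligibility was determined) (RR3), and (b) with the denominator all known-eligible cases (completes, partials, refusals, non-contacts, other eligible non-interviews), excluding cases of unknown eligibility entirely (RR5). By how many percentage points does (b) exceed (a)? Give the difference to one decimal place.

6.8

Non-contacts = 52 + 169 = 221
Not eligible = 289 + 80 = 369
Num → 684
Known eligible → 684 + 67 + 310 + 221 + 57 = 1339
e = 1339 / (1339 + 369) = 1339 / 1708 = 0.7840
Eligible share of unknowns → 0.7840 × 262 = 205.41
Denom → 1339 + 205.41 = 1544.41
RR3 = 684 / 1544.41 = 0.4429
Denom → 684 + 67 + 310 + 221 + 57 = 1339
RR5 = 684 / 1339 = 0.5108
Difference = 51.08 − 44.29 = 6.79 percentage points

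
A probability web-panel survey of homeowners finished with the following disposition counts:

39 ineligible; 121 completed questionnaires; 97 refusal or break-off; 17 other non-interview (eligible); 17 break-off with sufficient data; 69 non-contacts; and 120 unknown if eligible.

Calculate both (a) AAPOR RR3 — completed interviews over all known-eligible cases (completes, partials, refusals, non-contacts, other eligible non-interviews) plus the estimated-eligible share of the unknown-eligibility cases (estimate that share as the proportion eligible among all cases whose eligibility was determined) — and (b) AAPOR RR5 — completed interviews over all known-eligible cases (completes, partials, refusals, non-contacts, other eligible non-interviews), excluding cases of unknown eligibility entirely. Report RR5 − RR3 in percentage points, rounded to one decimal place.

9.4

Top → 121
Eligible (known) → 121 + 17 + 97 + 69 + 17 = 321
e = 321 / (321 + 39) = 321 / 360 = 0.8917
e × U → 0.8917 × 120 = 107.00
Denom → 321 + 107.00 = 428.00
RR3 = 121 / 428.00 = 0.2827
Denom → 121 + 17 + 97 + 69 + 17 = 321
RR5 = 121 / 321 = 0.3769
Difference = 37.69 − 28.27 = 9.42 percentage points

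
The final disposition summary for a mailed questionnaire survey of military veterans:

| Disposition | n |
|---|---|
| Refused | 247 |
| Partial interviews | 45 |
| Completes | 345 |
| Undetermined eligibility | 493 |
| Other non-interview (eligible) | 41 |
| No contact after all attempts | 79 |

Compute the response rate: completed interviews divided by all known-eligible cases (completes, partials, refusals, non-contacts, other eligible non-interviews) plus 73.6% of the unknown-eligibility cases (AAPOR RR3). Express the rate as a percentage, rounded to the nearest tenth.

30.8%

Numerator → 345
Determined eligible → 345 + 45 + 247 + 79 + 41 = 757
e × U → 0.7360 × 493 = 362.85
Denominator → 757 + 362.85 = 1119.85
RR3 = 345 / 1119.85 = 0.3081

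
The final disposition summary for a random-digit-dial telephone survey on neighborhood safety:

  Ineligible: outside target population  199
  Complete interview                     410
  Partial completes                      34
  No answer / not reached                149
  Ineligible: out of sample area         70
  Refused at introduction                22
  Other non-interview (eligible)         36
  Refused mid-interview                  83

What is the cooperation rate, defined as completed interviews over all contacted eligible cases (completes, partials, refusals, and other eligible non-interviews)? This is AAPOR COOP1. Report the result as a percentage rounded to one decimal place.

Declined to participate = 22 + 83 = 105
Not eligible = 199 + 70 = 269
Numerator = 410
Denominator = 410 + 34 + 105 + 36 = 585
COOP1 = 410 / 585 = 0.7009

70.1%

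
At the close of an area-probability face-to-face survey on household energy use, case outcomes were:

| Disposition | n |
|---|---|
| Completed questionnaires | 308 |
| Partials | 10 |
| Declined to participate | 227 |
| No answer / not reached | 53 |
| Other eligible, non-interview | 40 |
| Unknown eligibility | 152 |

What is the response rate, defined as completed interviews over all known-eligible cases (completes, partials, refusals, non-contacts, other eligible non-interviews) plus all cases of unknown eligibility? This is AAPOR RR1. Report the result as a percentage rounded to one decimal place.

39.0%

Top → 308
Denominator → 308 + 10 + 227 + 53 + 40 + 152 = 790
RR1 = 308 / 790 = 0.3899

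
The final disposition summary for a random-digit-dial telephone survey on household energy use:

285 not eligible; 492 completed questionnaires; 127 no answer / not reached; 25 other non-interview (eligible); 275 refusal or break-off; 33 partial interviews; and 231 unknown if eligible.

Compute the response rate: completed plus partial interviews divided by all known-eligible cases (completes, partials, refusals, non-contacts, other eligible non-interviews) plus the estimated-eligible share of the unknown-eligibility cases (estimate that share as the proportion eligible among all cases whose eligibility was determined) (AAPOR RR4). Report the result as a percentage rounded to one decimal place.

46.5%

Num: 492 + 33 = 525
Known eligible: 492 + 33 + 275 + 127 + 25 = 952
e = 952 / (952 + 285) = 952 / 1237 = 0.7696
e × U: 0.7696 × 231 = 177.78
Base: 952 + 177.78 = 1129.78
RR4 = 525 / 1129.78 = 0.4647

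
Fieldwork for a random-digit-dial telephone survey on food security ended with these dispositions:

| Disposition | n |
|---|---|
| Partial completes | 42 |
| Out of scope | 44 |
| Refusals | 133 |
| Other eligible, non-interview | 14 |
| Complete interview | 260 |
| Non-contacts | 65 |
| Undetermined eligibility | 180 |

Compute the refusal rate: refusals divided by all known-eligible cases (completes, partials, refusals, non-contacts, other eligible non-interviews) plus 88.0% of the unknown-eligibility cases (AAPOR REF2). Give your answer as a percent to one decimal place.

19.8%

Top = 133
Eligible (known) = 260 + 42 + 133 + 65 + 14 = 514
Eligible share of unknowns = 0.8800 × 180 = 158.40
Denominator = 514 + 158.40 = 672.40
REF2 = 133 / 672.40 = 0.1978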